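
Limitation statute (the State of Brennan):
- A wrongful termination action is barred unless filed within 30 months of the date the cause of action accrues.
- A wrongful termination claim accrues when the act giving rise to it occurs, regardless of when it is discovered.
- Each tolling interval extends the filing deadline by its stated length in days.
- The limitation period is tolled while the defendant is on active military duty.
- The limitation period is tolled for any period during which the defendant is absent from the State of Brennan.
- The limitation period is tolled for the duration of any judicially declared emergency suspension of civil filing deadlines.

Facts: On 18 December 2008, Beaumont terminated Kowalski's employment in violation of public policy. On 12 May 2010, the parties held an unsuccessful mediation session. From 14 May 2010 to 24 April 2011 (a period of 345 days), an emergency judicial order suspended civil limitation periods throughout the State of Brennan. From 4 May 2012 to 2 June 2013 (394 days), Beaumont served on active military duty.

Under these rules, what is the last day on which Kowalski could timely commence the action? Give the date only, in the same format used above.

The cause of action accrued on 18 December 2008, the date of the act.
30 months from 18 December 2008 is 18 June 2011.
Because the emergency suspension of filing deadlines ran from 14 May 2010 to 24 April 2011, the deadline is extended by 345 days to 28 May 2012.
Because the defendant's active military service ran from 4 May 2012 to 2 June 2013, the deadline is extended by 394 days to 26 June 2013.
The other events in the timeline have no effect on the limitation period under the stated rules.

26 June 2013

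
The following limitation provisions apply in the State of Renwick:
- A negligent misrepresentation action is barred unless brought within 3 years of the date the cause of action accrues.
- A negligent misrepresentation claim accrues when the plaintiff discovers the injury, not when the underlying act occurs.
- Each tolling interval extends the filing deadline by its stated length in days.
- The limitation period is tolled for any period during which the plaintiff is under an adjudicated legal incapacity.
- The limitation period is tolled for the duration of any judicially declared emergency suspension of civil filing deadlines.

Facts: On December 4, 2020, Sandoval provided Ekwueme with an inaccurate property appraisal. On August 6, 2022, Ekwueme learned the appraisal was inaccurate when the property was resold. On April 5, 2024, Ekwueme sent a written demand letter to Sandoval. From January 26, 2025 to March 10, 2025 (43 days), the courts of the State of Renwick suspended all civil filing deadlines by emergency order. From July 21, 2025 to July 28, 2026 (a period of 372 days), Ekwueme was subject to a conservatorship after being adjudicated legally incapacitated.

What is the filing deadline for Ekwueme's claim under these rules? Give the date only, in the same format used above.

September 25, 2026

Accrual is tied to discovery, so the period began on August 6, 2022 rather than on December 4, 2020 when the act occurred.
The untolled deadline — 3 years after August 6, 2022 — is August 6, 2025.
The period was tolled for 43 days by the emergency suspension of filing deadlines (January 26, 2025 to March 10, 2025), pushing the deadline to September 18, 2025.
The plaintiff's legal incapacity from July 21, 2025 to July 28, 2026 tolled the period for 372 days, extending the deadline to September 25, 2026.
Nothing else in the chronology tolls or restarts the period.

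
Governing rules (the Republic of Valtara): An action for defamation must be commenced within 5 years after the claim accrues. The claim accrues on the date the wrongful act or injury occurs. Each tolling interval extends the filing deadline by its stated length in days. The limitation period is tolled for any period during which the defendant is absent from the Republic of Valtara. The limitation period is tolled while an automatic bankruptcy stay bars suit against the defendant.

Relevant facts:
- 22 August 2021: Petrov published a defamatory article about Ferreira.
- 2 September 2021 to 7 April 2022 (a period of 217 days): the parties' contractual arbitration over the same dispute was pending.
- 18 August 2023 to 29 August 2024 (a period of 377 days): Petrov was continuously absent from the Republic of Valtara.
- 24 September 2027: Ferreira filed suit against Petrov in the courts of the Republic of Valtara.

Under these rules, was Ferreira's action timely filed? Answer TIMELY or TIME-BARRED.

TIME-BARRED

The claim accrued on 22 August 2021, when the wrongful act occurred.
The untolled deadline — 5 years after 22 August 2021 — is 22 August 2026.
The period was tolled for 377 days by the defendant's absence from the jurisdiction (18 August 2023 to 29 August 2024), pushing the deadline to 3 September 2027.
Although a pending arbitration ran from 2 September 2021 to 7 April 2022, the stated rules do not make that a tolling event, so it is disregarded.
The 24 September 2027 filing falls after the 3 September 2027 deadline; the claim is time-barred.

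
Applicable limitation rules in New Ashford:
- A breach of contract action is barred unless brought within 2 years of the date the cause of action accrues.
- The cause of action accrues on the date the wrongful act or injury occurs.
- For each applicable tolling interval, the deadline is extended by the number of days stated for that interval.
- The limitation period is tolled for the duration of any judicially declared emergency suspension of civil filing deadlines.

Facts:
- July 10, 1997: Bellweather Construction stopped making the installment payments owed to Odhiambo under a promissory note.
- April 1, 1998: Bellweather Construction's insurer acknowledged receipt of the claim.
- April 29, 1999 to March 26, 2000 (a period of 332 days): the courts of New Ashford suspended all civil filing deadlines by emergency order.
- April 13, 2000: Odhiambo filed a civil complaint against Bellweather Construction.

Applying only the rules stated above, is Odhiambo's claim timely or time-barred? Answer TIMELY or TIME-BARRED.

TIMELY

The cause of action accrued on July 10, 1997, the date of the act.
2 years from July 10, 1997 is July 10, 1999.
The period was tolled for 332 days by the emergency suspension of filing deadlines (April 29, 1999 to March 26, 2000), pushing the deadline to June 6, 2000.
None of the other events listed affects the running of the period under the stated rules.
Odhiambo filed on April 13, 2000, before the June 6, 2000 deadline, so the action is timely.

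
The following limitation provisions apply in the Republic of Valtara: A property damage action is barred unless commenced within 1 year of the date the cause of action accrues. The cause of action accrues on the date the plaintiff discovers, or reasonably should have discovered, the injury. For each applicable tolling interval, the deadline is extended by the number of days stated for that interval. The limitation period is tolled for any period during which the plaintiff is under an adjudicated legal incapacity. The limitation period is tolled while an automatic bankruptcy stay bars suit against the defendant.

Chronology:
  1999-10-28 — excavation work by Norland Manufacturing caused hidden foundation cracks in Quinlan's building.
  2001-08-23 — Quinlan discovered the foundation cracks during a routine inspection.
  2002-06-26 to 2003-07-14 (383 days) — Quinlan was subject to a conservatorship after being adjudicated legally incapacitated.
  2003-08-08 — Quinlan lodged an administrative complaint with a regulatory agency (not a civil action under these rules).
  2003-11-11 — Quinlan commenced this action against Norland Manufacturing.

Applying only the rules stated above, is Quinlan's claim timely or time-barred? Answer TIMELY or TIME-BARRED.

Under the discovery rule, the claim accrued on 2001-08-23, when Quinlan discovered the injury — not on the 1999-10-28 date of the underlying act.
1 year from 2001-08-23 is 2002-08-23.
The period was tolled for 383 days by the plaintiff's legal incapacity (2002-06-26 to 2003-07-14), pushing the deadline to 2003-09-10.
None of the other events listed affects the running of the period under the stated rules.
Filing on 2003-11-11 missed the 2003-09-10 deadline — the action is time-barred.

TIME-BARRED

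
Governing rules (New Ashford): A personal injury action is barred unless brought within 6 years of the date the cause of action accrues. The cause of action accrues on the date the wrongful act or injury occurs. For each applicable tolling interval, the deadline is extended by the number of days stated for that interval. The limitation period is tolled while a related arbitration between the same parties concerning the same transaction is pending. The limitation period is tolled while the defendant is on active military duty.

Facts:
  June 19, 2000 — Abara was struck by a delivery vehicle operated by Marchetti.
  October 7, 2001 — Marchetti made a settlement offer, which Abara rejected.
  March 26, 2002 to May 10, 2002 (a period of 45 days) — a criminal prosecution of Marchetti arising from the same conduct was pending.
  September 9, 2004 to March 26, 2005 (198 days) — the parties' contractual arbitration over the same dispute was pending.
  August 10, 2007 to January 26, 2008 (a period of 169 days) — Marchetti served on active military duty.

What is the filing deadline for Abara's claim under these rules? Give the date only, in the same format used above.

January 3, 2007

The claim accrued on June 19, 2000, when the wrongful act occurred.
6 years from June 19, 2000 is June 19, 2006.
The pending related arbitration from September 9, 2004 to March 26, 2005 tolled the period for 198 days, extending the deadline to January 3, 2007.
The defendant's active military service starting August 10, 2007 came too late — the period had run on January 3, 2007 — and so does not extend the deadline.
Although a criminal prosecution ran from March 26, 2002 to May 10, 2002, the stated rules do not make that a tolling event, so it is disregarded.
None of the other events listed affects the running of the period under the stated rules.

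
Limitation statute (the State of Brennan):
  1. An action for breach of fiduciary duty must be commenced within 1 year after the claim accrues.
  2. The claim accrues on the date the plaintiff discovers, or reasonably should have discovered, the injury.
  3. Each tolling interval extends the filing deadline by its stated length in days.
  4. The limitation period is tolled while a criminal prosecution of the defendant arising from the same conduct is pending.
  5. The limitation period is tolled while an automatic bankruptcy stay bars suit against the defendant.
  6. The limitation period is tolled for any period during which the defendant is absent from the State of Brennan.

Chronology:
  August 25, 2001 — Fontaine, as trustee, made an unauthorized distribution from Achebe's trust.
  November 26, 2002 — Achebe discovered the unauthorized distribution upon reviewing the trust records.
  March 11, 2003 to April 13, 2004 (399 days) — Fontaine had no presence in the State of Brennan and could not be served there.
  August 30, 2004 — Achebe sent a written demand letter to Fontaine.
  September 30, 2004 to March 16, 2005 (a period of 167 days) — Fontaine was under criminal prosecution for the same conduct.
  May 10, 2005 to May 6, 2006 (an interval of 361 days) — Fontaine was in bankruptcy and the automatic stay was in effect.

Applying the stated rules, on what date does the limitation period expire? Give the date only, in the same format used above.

The claim did not accrue until Achebe discovered the injury on November 26, 2002; the August 25, 2001 act date does not start the clock under the stated rule.
The untolled deadline — 1 year after November 26, 2002 — is November 26, 2003.
Because the defendant's absence from the jurisdiction ran from March 11, 2003 to April 13, 2004, the deadline is extended by 399 days to December 29, 2004.
The period was tolled for 167 days by the pending criminal prosecution (September 30, 2004 to March 16, 2005), pushing the deadline to June 14, 2005.
The period was tolled for 361 days by the automatic bankruptcy stay (May 10, 2005 to May 6, 2006), pushing the deadline to June 10, 2006.
The other events in the timeline have no effect on the limitation period under the stated rules.

June 10, 2006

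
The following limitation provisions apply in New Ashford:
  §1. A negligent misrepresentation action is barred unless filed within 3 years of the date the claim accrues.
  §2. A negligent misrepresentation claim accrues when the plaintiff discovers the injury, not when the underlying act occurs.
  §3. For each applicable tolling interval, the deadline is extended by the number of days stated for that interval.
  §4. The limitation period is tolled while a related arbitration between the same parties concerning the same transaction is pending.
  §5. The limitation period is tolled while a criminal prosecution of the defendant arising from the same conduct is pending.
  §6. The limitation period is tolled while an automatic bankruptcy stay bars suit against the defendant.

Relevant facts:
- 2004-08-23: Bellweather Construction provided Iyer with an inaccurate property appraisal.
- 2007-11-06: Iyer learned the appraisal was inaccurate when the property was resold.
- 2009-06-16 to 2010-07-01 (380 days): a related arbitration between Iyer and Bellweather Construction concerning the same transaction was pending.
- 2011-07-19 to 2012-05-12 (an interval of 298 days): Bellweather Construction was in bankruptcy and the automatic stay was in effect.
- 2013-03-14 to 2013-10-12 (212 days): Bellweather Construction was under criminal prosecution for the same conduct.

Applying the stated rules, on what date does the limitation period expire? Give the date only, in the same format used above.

The claim did not accrue until Iyer discovered the injury on 2007-11-06; the 2004-08-23 act date does not start the clock under the stated rule.
The untolled deadline — 3 years after 2007-11-06 — is 2010-11-06.
Because the pending related arbitration ran from 2009-06-16 to 2010-07-01, the deadline is extended by 380 days to 2011-11-21.
Because the automatic bankruptcy stay ran from 2011-07-19 to 2012-05-12, the deadline is extended by 298 days to 2012-09-14.
By the time the pending criminal prosecution began on 2013-03-14, the limitation period had already expired on 2012-09-14; that interval cannot revive it.

2012-09-14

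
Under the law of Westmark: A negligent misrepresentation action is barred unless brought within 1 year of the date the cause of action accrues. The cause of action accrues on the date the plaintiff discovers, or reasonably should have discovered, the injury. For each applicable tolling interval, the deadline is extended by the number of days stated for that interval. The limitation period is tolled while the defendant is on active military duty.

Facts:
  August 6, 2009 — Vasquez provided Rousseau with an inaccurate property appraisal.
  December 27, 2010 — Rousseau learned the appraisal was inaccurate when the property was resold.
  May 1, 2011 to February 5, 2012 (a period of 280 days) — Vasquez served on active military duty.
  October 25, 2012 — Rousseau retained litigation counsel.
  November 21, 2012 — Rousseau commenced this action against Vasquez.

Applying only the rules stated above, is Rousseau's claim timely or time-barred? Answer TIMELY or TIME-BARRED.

TIME-BARRED

The claim did not accrue until Rousseau discovered the injury on December 27, 2010; the August 6, 2009 act date does not start the clock under the stated rule.
Adding the 1 year base period to December 27, 2010 gives a deadline of December 27, 2011, before any tolling.
The defendant's active military service from May 1, 2011 to February 5, 2012 tolled the period for 280 days, extending the deadline to October 2, 2012.
The other events in the timeline have no effect on the limitation period under the stated rules.
Filing on November 21, 2012 missed the October 2, 2012 deadline — the action is time-barred.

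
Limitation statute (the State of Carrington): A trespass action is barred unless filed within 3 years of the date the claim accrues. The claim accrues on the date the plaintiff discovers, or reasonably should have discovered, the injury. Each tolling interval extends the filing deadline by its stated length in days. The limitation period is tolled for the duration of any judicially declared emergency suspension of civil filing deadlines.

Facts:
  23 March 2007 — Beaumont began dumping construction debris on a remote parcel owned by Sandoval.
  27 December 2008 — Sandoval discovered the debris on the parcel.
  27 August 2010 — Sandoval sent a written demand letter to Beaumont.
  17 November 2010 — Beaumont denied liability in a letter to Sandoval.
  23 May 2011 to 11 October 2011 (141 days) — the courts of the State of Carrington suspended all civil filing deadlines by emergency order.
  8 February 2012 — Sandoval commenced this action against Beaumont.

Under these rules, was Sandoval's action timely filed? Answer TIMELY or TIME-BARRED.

Accrual is tied to discovery, so the period began on 27 December 2008 rather than on 23 March 2007 when the act occurred.
The untolled deadline — 3 years after 27 December 2008 — is 27 December 2011.
Because the emergency suspension of filing deadlines ran from 23 May 2011 to 11 October 2011, the deadline is extended by 141 days to 16 May 2012.
The other events in the timeline have no effect on the limitation period under the stated rules.
Filing on 8 February 2012 beat the 16 May 2012 deadline — the action is timely.

TIMELY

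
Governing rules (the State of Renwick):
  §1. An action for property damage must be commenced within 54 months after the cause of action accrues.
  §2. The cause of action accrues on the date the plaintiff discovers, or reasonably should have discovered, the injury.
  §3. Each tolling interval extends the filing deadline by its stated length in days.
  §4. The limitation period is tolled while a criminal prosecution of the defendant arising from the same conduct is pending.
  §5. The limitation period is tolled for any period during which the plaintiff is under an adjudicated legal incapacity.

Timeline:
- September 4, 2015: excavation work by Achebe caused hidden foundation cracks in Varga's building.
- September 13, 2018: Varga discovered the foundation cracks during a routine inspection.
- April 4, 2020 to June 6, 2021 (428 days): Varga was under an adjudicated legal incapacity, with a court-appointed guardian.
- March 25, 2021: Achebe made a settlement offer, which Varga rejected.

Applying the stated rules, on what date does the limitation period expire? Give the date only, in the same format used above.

Under the discovery rule, the claim accrued on September 13, 2018, when Varga discovered the injury — not on the September 4, 2015 date of the underlying act.
The untolled deadline — 54 months after September 13, 2018 — is March 13, 2023.
Because the plaintiff's legal incapacity ran from April 4, 2020 to June 6, 2021, the deadline is extended by 428 days to May 14, 2024.
The other events in the timeline have no effect on the limitation period under the stated rules.

May 14, 2024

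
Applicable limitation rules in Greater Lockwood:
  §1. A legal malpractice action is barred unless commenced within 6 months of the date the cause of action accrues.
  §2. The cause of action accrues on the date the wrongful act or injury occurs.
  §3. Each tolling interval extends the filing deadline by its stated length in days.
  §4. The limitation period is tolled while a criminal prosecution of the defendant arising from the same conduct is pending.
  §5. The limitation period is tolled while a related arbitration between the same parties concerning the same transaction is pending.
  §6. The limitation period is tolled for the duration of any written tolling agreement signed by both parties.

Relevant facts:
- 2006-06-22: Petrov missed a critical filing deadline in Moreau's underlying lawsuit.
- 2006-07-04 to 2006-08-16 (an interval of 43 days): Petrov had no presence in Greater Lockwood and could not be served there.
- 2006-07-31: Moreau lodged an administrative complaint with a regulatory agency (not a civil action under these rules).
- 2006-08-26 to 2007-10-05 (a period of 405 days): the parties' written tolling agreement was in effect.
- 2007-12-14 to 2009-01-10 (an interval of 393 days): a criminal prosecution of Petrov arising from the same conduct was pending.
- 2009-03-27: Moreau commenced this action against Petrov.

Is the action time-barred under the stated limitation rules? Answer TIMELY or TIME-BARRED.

TIME-BARRED

The claim accrued on 2006-06-22, when the wrongful act occurred.
Adding the 6 months base period to 2006-06-22 gives a deadline of 2006-12-22, before any tolling.
The written tolling agreement from 2006-08-26 to 2007-10-05 tolled the period for 405 days, extending the deadline to 2008-01-31.
The period was tolled for 393 days by the pending criminal prosecution (2007-12-14 to 2009-01-10), pushing the deadline to 2009-02-27.
Although the defendant's absence ran from 2006-07-04 to 2006-08-16, the stated rules do not make that a tolling event, so it is disregarded.
The other events in the timeline have no effect on the limitation period under the stated rules.
The 2009-03-27 filing falls after the 2009-02-27 deadline; the claim is time-barred.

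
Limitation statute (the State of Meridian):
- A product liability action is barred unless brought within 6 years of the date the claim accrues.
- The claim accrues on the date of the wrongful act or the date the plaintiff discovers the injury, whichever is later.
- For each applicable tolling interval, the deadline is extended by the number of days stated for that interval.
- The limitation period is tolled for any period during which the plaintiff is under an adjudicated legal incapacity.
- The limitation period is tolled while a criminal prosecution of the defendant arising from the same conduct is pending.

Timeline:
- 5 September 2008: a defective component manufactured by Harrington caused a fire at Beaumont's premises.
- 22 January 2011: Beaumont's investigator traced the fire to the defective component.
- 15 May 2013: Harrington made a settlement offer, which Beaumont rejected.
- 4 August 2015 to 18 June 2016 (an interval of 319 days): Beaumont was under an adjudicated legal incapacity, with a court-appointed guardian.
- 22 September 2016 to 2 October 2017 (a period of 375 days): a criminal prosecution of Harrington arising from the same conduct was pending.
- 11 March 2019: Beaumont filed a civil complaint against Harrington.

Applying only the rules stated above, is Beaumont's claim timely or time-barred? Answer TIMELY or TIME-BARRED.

Taking the later of the act (5 September 2008) and discovery (22 January 2011), the claim accrued on 22 January 2011.
6 years from 22 January 2011 is 22 January 2017.
Because the plaintiff's legal incapacity ran from 4 August 2015 to 18 June 2016, the deadline is extended by 319 days to 7 December 2017.
The period was tolled for 375 days by the pending criminal prosecution (22 September 2016 to 2 October 2017), pushing the deadline to 17 December 2018.
Nothing else in the chronology tolls or restarts the period.
The 11 March 2019 filing falls after the 17 December 2018 deadline; the claim is time-barred.

TIME-BARRED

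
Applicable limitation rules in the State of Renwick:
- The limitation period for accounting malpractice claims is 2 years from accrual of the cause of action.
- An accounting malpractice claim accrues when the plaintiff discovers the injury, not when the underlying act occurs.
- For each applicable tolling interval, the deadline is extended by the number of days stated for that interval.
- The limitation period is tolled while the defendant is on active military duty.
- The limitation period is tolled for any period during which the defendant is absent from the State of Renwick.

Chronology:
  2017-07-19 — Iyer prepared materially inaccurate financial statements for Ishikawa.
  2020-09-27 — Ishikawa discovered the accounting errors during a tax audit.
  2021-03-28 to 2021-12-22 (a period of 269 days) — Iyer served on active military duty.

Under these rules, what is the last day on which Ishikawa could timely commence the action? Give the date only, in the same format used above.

2023-06-23

Under the discovery rule, the claim accrued on 2020-09-27, when Ishikawa discovered the injury — not on the 2017-07-19 date of the underlying act.
2 years from 2020-09-27 is 2022-09-27.
Because the defendant's active military service ran from 2021-03-28 to 2021-12-22, the deadline is extended by 269 days to 2023-06-23.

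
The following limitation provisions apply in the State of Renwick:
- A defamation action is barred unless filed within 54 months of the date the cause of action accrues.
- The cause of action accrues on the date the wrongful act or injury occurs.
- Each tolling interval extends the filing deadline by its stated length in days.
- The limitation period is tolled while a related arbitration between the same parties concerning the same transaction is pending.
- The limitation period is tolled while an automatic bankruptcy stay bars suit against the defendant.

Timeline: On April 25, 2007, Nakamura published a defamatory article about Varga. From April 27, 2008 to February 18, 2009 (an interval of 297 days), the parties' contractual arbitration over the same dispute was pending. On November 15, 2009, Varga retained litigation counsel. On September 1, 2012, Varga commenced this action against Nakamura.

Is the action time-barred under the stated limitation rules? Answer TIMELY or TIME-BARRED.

The cause of action accrued on April 25, 2007, the date of the act.
Adding the 54 months base period to April 25, 2007 gives a deadline of October 25, 2011, before any tolling.
The pending related arbitration from April 27, 2008 to February 18, 2009 tolled the period for 297 days, extending the deadline to August 17, 2012.
The other events in the timeline have no effect on the limitation period under the stated rules.
Filing on September 1, 2012 missed the August 17, 2012 deadline — the action is time-barred.

TIME-BARRED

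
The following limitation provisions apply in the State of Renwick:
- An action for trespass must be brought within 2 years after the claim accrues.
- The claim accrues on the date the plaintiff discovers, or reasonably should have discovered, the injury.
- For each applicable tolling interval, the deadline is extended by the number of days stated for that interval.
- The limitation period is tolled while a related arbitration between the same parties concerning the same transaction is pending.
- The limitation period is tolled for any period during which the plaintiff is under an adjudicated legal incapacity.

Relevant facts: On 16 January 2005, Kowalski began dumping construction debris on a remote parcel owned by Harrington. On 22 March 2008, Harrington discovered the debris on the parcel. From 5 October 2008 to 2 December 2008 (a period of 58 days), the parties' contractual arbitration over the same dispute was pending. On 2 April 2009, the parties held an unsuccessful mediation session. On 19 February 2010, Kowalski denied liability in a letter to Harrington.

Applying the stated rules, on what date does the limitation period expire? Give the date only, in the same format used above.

19 May 2010

The claim did not accrue until Harrington discovered the injury on 22 March 2008; the 16 January 2005 act date does not start the clock under the stated rule.
2 years from 22 March 2008 is 22 March 2010.
Because the pending related arbitration ran from 5 October 2008 to 2 December 2008, the deadline is extended by 58 days to 19 May 2010.
Nothing else in the chronology tolls or restarts the period.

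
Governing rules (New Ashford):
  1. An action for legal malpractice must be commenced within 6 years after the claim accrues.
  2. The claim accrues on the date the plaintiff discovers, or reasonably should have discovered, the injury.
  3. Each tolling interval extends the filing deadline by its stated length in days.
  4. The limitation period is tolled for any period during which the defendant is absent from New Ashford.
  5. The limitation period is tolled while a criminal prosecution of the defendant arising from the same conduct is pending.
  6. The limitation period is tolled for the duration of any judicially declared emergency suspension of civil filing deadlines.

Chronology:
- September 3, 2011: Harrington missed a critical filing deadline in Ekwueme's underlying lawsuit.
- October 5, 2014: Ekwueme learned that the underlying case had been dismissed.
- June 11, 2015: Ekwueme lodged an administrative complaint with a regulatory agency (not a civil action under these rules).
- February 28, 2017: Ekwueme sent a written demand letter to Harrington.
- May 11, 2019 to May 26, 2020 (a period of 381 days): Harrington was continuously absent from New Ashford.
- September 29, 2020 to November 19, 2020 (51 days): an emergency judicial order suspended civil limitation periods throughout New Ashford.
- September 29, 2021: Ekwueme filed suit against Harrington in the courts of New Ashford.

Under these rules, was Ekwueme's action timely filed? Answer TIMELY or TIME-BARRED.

Accrual is tied to discovery, so the period began on October 5, 2014 rather than on September 3, 2011 when the act occurred.
Adding the 6 years base period to October 5, 2014 gives a deadline of October 5, 2020, before any tolling.
The defendant's absence from the jurisdiction from May 11, 2019 to May 26, 2020 tolled the period for 381 days, extending the deadline to October 21, 2021.
The emergency suspension of filing deadlines from September 29, 2020 to November 19, 2020 tolled the period for 51 days, extending the deadline to December 11, 2021.
None of the other events listed affects the running of the period under the stated rules.
The September 29, 2021 filing precedes the December 11, 2021 deadline; the claim is timely.

TIMELY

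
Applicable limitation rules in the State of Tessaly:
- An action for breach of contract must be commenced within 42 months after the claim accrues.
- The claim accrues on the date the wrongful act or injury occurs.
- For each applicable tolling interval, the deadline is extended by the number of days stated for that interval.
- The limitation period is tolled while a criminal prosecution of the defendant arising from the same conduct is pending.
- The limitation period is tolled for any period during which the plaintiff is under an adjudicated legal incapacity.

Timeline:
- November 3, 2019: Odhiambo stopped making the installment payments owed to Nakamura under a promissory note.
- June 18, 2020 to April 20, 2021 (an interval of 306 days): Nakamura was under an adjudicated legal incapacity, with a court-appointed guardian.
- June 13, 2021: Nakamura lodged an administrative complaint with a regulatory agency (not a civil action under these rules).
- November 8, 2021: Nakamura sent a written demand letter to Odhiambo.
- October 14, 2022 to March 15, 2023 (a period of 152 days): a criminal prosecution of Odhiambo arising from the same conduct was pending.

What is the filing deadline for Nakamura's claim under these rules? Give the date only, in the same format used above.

August 3, 2024

The limitation period began to run on November 3, 2019.
Adding the 42 months base period to November 3, 2019 gives a deadline of May 3, 2023, before any tolling.
Because the plaintiff's legal incapacity ran from June 18, 2020 to April 20, 2021, the deadline is extended by 306 days to March 4, 2024.
The pending criminal prosecution from October 14, 2022 to March 15, 2023 tolled the period for 152 days, extending the deadline to August 3, 2024.
Nothing else in the chronology tolls or restarts the period.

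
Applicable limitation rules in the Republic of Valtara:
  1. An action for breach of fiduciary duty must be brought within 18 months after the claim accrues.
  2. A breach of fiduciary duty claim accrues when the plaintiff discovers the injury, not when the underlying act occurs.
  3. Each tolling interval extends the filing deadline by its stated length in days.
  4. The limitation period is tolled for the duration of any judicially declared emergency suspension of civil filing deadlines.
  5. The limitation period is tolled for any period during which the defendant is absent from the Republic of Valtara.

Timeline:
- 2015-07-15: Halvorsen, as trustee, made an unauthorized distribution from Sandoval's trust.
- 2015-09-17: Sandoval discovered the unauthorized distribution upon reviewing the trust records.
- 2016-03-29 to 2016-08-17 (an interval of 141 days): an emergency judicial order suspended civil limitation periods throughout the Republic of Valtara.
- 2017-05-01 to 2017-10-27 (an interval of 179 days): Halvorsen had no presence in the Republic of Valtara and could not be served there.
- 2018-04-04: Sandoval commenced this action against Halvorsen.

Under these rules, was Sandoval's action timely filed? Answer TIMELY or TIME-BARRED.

Accrual is tied to discovery, so the period began on 2015-09-17 rather than on 2015-07-15 when the act occurred.
Adding the 18 months base period to 2015-09-17 gives a deadline of 2017-03-17, before any tolling.
The emergency suspension of filing deadlines from 2016-03-29 to 2016-08-17 tolled the period for 141 days, extending the deadline to 2017-08-05.
Because the defendant's absence from the jurisdiction ran from 2017-05-01 to 2017-10-27, the deadline is extended by 179 days to 2018-01-31.
Filing on 2018-04-04 missed the 2018-01-31 deadline — the action is time-barred.

TIME-BARRED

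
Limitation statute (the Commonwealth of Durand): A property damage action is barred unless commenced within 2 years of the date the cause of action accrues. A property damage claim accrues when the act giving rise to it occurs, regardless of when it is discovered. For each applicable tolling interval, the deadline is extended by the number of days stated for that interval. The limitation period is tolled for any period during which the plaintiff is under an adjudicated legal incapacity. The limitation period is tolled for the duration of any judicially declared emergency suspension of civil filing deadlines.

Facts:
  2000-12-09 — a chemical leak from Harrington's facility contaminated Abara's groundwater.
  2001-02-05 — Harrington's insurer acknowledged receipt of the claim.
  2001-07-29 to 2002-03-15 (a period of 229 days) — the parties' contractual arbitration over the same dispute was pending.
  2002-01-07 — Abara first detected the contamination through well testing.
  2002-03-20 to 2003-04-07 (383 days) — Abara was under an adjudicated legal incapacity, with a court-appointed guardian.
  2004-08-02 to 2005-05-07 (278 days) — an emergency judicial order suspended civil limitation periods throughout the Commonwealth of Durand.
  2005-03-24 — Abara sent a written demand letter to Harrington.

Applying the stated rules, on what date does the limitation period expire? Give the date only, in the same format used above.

Accrual is governed by the date of the act, so the period began to run on 2000-12-09; the later discovery on 2002-01-07 is irrelevant under the stated rule.
The untolled deadline — 2 years after 2000-12-09 — is 2002-12-09.
The plaintiff's legal incapacity from 2002-03-20 to 2003-04-07 tolled the period for 383 days, extending the deadline to 2003-12-27.
The emergency suspension of filing deadlines from 2004-08-02 to 2005-05-07 began after the period had already run on 2003-12-27, so it has no tolling effect.
Although a pending arbitration ran from 2001-07-29 to 2002-03-15, the stated rules do not make that a tolling event, so it is disregarded.
Nothing else in the chronology tolls or restarts the period.

2003-12-27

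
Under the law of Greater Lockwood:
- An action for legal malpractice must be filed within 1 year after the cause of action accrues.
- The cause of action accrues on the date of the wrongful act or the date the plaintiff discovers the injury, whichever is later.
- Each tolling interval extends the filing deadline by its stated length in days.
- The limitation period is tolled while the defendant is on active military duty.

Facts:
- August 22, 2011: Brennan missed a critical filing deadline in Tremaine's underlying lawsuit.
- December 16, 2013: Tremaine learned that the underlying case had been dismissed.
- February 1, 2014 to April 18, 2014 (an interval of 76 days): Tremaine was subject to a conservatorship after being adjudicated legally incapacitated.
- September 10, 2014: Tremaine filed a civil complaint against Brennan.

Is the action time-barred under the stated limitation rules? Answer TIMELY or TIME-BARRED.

Because discovery on December 16, 2013 post-dates the August 22, 2011 act, accrual under the later-of rule falls on December 16, 2013.
Adding the 1 year base period to December 16, 2013 gives a deadline of December 16, 2014, before any tolling.
No stated provision tolls the period for the plaintiff's incapacity, so the interval from February 1, 2014 to April 18, 2014 has no effect on the deadline.
Filing on September 10, 2014 beat the December 16, 2014 deadline — the action is timely.

TIMELY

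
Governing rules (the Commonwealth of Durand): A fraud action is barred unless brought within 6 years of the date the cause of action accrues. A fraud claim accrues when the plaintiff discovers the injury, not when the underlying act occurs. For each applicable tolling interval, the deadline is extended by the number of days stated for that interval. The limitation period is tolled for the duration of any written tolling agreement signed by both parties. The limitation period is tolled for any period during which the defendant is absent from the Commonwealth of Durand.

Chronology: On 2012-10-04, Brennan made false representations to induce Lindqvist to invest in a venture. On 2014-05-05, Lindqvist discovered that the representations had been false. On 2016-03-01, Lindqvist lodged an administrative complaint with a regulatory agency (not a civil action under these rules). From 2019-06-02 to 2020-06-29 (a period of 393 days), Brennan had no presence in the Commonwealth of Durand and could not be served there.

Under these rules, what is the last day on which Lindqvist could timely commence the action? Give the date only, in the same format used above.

Under the discovery rule, the claim accrued on 2014-05-05, when Lindqvist discovered the injury — not on the 2012-10-04 date of the underlying act.
6 years from 2014-05-05 is 2020-05-05.
Because the defendant's absence from the jurisdiction ran from 2019-06-02 to 2020-06-29, the deadline is extended by 393 days to 2021-06-02.
The other events in the timeline have no effect on the limitation period under the stated rules.

2021-06-02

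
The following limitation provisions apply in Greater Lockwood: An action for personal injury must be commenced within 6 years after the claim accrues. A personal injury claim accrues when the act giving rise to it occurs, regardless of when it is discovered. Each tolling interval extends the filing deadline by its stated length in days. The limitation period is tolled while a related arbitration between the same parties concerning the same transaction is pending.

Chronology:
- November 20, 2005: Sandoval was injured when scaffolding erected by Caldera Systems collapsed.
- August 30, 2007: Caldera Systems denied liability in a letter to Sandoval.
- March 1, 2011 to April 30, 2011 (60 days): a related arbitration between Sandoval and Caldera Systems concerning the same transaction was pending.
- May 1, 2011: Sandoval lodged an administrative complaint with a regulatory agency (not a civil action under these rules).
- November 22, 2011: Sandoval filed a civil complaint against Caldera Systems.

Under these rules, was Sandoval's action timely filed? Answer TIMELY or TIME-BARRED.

TIMELY

The limitation period began to run on November 20, 2005.
6 years from November 20, 2005 is November 20, 2011.
The pending related arbitration from March 1, 2011 to April 30, 2011 tolled the period for 60 days, extending the deadline to January 19, 2012.
Nothing else in the chronology tolls or restarts the period.
Sandoval filed on November 22, 2011, before the January 19, 2012 deadline, so the action is timely.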